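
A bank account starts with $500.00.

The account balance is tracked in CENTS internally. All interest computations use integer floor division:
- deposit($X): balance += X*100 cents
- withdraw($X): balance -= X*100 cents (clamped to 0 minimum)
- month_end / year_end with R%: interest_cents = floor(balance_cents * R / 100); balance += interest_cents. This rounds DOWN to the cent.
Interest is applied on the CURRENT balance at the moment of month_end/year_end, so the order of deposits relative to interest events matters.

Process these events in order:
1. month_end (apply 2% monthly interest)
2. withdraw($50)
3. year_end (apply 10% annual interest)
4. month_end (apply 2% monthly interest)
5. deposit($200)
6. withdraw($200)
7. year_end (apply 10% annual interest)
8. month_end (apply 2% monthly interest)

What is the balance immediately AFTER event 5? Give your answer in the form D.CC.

Answer: 716.12

Derivation:
After 1 (month_end (apply 2% monthly interest)): balance=$510.00 total_interest=$10.00
After 2 (withdraw($50)): balance=$460.00 total_interest=$10.00
After 3 (year_end (apply 10% annual interest)): balance=$506.00 total_interest=$56.00
After 4 (month_end (apply 2% monthly interest)): balance=$516.12 total_interest=$66.12
After 5 (deposit($200)): balance=$716.12 total_interest=$66.12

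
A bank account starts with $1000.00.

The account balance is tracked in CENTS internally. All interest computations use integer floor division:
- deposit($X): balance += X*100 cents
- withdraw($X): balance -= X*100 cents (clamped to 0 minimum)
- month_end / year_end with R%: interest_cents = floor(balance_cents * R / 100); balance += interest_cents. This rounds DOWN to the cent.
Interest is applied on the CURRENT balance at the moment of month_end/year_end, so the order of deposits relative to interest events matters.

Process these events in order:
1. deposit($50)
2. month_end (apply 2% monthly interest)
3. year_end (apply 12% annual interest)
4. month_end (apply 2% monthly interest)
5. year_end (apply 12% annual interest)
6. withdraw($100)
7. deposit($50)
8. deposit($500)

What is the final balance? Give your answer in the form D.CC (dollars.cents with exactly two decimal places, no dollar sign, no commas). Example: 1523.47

After 1 (deposit($50)): balance=$1050.00 total_interest=$0.00
After 2 (month_end (apply 2% monthly interest)): balance=$1071.00 total_interest=$21.00
After 3 (year_end (apply 12% annual interest)): balance=$1199.52 total_interest=$149.52
After 4 (month_end (apply 2% monthly interest)): balance=$1223.51 total_interest=$173.51
After 5 (year_end (apply 12% annual interest)): balance=$1370.33 total_interest=$320.33
After 6 (withdraw($100)): balance=$1270.33 total_interest=$320.33
After 7 (deposit($50)): balance=$1320.33 total_interest=$320.33
After 8 (deposit($500)): balance=$1820.33 total_interest=$320.33

Answer: 1820.33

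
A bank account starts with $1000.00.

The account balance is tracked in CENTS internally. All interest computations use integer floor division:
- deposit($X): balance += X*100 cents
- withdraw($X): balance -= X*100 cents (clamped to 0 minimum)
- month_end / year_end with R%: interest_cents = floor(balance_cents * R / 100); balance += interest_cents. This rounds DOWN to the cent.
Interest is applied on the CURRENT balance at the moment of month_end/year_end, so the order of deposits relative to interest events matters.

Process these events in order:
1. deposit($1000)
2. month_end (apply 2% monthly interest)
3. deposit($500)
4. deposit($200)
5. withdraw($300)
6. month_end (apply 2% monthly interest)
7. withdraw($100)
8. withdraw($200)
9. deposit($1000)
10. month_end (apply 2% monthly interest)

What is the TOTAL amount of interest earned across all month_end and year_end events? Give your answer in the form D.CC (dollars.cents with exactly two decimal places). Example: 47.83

Answer: 152.57

Derivation:
After 1 (deposit($1000)): balance=$2000.00 total_interest=$0.00
After 2 (month_end (apply 2% monthly interest)): balance=$2040.00 total_interest=$40.00
After 3 (deposit($500)): balance=$2540.00 total_interest=$40.00
After 4 (deposit($200)): balance=$2740.00 total_interest=$40.00
After 5 (withdraw($300)): balance=$2440.00 total_interest=$40.00
After 6 (month_end (apply 2% monthly interest)): balance=$2488.80 total_interest=$88.80
After 7 (withdraw($100)): balance=$2388.80 total_interest=$88.80
After 8 (withdraw($200)): balance=$2188.80 total_interest=$88.80
After 9 (deposit($1000)): balance=$3188.80 total_interest=$88.80
After 10 (month_end (apply 2% monthly interest)): balance=$3252.57 total_interest=$152.57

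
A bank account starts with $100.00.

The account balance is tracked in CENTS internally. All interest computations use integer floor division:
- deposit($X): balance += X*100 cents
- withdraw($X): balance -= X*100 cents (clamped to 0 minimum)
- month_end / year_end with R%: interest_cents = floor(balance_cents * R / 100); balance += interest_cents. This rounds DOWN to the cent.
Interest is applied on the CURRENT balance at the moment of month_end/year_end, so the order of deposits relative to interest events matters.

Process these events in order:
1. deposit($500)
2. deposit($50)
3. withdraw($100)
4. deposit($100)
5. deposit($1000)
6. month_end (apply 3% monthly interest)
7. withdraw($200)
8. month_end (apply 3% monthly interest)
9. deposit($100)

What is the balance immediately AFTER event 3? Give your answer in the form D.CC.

After 1 (deposit($500)): balance=$600.00 total_interest=$0.00
After 2 (deposit($50)): balance=$650.00 total_interest=$0.00
After 3 (withdraw($100)): balance=$550.00 total_interest=$0.00

Answer: 550.00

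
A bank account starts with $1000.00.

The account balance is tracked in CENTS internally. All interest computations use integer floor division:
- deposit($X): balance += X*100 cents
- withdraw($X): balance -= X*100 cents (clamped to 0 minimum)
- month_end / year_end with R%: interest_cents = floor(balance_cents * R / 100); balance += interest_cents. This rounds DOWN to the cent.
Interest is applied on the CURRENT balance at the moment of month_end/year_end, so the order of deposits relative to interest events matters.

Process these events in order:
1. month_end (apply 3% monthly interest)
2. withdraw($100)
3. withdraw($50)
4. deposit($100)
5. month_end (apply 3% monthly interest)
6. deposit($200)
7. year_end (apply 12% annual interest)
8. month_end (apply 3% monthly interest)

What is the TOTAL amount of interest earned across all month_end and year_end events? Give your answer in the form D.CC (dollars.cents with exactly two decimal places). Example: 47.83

Answer: 245.15

Derivation:
After 1 (month_end (apply 3% monthly interest)): balance=$1030.00 total_interest=$30.00
After 2 (withdraw($100)): balance=$930.00 total_interest=$30.00
After 3 (withdraw($50)): balance=$880.00 total_interest=$30.00
After 4 (deposit($100)): balance=$980.00 total_interest=$30.00
After 5 (month_end (apply 3% monthly interest)): balance=$1009.40 total_interest=$59.40
After 6 (deposit($200)): balance=$1209.40 total_interest=$59.40
After 7 (year_end (apply 12% annual interest)): balance=$1354.52 total_interest=$204.52
After 8 (month_end (apply 3% monthly interest)): balance=$1395.15 total_interest=$245.15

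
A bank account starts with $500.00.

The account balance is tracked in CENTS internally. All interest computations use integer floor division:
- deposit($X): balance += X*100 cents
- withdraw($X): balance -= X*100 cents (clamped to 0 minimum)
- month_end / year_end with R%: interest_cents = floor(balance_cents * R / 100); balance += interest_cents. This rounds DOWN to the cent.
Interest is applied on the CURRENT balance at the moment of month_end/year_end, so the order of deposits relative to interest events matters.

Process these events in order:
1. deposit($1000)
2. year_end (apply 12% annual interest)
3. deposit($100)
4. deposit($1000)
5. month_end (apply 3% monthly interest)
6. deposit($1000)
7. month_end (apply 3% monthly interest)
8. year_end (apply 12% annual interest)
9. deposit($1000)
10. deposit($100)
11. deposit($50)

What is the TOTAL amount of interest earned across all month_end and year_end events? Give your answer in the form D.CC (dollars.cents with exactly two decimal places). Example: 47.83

Answer: 856.81

Derivation:
After 1 (deposit($1000)): balance=$1500.00 total_interest=$0.00
After 2 (year_end (apply 12% annual interest)): balance=$1680.00 total_interest=$180.00
After 3 (deposit($100)): balance=$1780.00 total_interest=$180.00
After 4 (deposit($1000)): balance=$2780.00 total_interest=$180.00
After 5 (month_end (apply 3% monthly interest)): balance=$2863.40 total_interest=$263.40
After 6 (deposit($1000)): balance=$3863.40 total_interest=$263.40
After 7 (month_end (apply 3% monthly interest)): balance=$3979.30 total_interest=$379.30
After 8 (year_end (apply 12% annual interest)): balance=$4456.81 total_interest=$856.81
After 9 (deposit($1000)): balance=$5456.81 total_interest=$856.81
After 10 (deposit($100)): balance=$5556.81 total_interest=$856.81
After 11 (deposit($50)): balance=$5606.81 total_interest=$856.81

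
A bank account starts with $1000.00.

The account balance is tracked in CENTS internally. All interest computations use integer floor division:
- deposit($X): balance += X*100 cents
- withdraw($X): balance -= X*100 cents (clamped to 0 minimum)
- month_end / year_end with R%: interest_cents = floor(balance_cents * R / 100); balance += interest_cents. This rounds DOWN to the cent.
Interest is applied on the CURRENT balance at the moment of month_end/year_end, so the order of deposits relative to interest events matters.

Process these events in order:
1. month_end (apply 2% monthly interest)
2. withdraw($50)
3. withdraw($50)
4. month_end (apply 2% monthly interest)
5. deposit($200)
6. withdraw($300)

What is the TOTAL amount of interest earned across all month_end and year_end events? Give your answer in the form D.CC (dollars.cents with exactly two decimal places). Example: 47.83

Answer: 38.40

Derivation:
After 1 (month_end (apply 2% monthly interest)): balance=$1020.00 total_interest=$20.00
After 2 (withdraw($50)): balance=$970.00 total_interest=$20.00
After 3 (withdraw($50)): balance=$920.00 total_interest=$20.00
After 4 (month_end (apply 2% monthly interest)): balance=$938.40 total_interest=$38.40
After 5 (deposit($200)): balance=$1138.40 total_interest=$38.40
After 6 (withdraw($300)): balance=$838.40 total_interest=$38.40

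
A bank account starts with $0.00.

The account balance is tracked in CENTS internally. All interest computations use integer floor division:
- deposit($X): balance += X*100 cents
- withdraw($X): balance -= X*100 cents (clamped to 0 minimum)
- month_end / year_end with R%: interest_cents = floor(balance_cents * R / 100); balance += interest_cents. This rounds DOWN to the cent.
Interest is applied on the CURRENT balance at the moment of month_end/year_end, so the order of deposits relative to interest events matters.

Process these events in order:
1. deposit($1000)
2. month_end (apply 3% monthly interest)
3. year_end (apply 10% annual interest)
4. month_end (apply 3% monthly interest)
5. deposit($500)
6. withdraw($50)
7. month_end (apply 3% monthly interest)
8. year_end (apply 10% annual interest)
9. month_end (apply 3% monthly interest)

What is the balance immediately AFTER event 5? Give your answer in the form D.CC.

Answer: 1666.99

Derivation:
After 1 (deposit($1000)): balance=$1000.00 total_interest=$0.00
After 2 (month_end (apply 3% monthly interest)): balance=$1030.00 total_interest=$30.00
After 3 (year_end (apply 10% annual interest)): balance=$1133.00 total_interest=$133.00
After 4 (month_end (apply 3% monthly interest)): balance=$1166.99 total_interest=$166.99
After 5 (deposit($500)): balance=$1666.99 total_interest=$166.99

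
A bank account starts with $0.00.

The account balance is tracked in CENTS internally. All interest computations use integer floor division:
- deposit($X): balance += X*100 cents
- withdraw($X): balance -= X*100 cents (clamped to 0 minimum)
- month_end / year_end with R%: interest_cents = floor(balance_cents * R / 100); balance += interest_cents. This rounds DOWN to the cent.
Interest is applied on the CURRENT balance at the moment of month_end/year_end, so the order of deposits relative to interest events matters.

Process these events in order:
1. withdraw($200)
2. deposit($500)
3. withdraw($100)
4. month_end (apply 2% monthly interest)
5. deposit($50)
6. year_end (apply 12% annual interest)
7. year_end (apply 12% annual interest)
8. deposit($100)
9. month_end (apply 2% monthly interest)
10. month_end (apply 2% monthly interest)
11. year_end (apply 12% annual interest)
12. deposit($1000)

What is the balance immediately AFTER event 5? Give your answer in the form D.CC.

After 1 (withdraw($200)): balance=$0.00 total_interest=$0.00
After 2 (deposit($500)): balance=$500.00 total_interest=$0.00
After 3 (withdraw($100)): balance=$400.00 total_interest=$0.00
After 4 (month_end (apply 2% monthly interest)): balance=$408.00 total_interest=$8.00
After 5 (deposit($50)): balance=$458.00 total_interest=$8.00

Answer: 458.00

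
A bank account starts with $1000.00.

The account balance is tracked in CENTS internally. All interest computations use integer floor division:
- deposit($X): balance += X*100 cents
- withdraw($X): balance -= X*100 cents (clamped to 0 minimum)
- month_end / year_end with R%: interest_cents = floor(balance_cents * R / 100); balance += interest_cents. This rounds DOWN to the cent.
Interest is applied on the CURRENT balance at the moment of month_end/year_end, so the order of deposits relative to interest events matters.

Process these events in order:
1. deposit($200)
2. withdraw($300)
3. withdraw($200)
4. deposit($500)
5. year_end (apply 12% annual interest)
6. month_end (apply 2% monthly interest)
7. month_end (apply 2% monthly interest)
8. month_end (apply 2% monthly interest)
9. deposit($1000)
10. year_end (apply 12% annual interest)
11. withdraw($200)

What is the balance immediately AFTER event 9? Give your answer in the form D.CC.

After 1 (deposit($200)): balance=$1200.00 total_interest=$0.00
After 2 (withdraw($300)): balance=$900.00 total_interest=$0.00
After 3 (withdraw($200)): balance=$700.00 total_interest=$0.00
After 4 (deposit($500)): balance=$1200.00 total_interest=$0.00
After 5 (year_end (apply 12% annual interest)): balance=$1344.00 total_interest=$144.00
After 6 (month_end (apply 2% monthly interest)): balance=$1370.88 total_interest=$170.88
After 7 (month_end (apply 2% monthly interest)): balance=$1398.29 total_interest=$198.29
After 8 (month_end (apply 2% monthly interest)): balance=$1426.25 total_interest=$226.25
After 9 (deposit($1000)): balance=$2426.25 total_interest=$226.25

Answer: 2426.25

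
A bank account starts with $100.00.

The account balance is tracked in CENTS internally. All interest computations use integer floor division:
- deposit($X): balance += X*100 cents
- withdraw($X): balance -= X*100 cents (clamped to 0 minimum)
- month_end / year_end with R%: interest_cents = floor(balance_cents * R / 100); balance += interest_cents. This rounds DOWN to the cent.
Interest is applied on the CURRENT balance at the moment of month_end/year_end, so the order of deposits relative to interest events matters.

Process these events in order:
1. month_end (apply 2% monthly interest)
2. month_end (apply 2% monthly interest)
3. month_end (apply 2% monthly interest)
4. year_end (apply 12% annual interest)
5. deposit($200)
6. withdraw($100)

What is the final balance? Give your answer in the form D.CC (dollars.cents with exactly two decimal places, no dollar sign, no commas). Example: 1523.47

Answer: 218.85

Derivation:
After 1 (month_end (apply 2% monthly interest)): balance=$102.00 total_interest=$2.00
After 2 (month_end (apply 2% monthly interest)): balance=$104.04 total_interest=$4.04
After 3 (month_end (apply 2% monthly interest)): balance=$106.12 total_interest=$6.12
After 4 (year_end (apply 12% annual interest)): balance=$118.85 total_interest=$18.85
After 5 (deposit($200)): balance=$318.85 total_interest=$18.85
After 6 (withdraw($100)): balance=$218.85 total_interest=$18.85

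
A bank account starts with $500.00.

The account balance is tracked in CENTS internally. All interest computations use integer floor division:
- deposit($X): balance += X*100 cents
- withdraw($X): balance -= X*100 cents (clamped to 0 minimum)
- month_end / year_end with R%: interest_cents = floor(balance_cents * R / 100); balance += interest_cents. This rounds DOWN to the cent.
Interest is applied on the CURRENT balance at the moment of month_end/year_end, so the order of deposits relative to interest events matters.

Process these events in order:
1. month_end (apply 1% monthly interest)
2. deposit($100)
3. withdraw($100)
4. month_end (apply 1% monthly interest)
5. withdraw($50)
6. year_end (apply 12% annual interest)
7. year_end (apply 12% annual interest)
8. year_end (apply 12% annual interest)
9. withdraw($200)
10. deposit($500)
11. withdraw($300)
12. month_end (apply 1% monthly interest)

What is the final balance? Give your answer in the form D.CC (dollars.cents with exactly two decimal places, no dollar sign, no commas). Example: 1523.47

Answer: 652.78

Derivation:
After 1 (month_end (apply 1% monthly interest)): balance=$505.00 total_interest=$5.00
After 2 (deposit($100)): balance=$605.00 total_interest=$5.00
After 3 (withdraw($100)): balance=$505.00 total_interest=$5.00
After 4 (month_end (apply 1% monthly interest)): balance=$510.05 total_interest=$10.05
After 5 (withdraw($50)): balance=$460.05 total_interest=$10.05
After 6 (year_end (apply 12% annual interest)): balance=$515.25 total_interest=$65.25
After 7 (year_end (apply 12% annual interest)): balance=$577.08 total_interest=$127.08
After 8 (year_end (apply 12% annual interest)): balance=$646.32 total_interest=$196.32
After 9 (withdraw($200)): balance=$446.32 total_interest=$196.32
After 10 (deposit($500)): balance=$946.32 total_interest=$196.32
After 11 (withdraw($300)): balance=$646.32 total_interest=$196.32
After 12 (month_end (apply 1% monthly interest)): balance=$652.78 total_interest=$202.78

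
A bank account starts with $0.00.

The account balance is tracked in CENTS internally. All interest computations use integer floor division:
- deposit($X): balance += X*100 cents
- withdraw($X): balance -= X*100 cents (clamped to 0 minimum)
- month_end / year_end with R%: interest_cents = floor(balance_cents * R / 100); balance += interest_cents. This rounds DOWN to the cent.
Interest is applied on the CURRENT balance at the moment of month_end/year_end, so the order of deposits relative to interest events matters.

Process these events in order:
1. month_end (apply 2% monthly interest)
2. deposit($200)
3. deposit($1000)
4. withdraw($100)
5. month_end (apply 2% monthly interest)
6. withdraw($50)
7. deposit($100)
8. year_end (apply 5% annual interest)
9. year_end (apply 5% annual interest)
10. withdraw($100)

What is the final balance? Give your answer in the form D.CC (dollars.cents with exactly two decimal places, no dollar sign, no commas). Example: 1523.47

Answer: 1192.13

Derivation:
After 1 (month_end (apply 2% monthly interest)): balance=$0.00 total_interest=$0.00
After 2 (deposit($200)): balance=$200.00 total_interest=$0.00
After 3 (deposit($1000)): balance=$1200.00 total_interest=$0.00
After 4 (withdraw($100)): balance=$1100.00 total_interest=$0.00
After 5 (month_end (apply 2% monthly interest)): balance=$1122.00 total_interest=$22.00
After 6 (withdraw($50)): balance=$1072.00 total_interest=$22.00
After 7 (deposit($100)): balance=$1172.00 total_interest=$22.00
After 8 (year_end (apply 5% annual interest)): balance=$1230.60 total_interest=$80.60
After 9 (year_end (apply 5% annual interest)): balance=$1292.13 total_interest=$142.13
After 10 (withdraw($100)): balance=$1192.13 total_interest=$142.13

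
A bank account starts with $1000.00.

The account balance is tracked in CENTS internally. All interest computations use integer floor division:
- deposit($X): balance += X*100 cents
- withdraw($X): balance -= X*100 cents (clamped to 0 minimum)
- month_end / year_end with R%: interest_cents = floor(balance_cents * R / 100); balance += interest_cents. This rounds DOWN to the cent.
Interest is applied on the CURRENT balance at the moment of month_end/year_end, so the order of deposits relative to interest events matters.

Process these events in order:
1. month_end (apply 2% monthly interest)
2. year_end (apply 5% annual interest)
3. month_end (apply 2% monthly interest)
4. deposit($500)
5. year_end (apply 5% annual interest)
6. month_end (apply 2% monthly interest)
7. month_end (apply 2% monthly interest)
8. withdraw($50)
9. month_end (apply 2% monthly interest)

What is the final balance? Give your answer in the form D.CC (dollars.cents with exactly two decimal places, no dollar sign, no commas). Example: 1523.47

Answer: 1723.37

Derivation:
After 1 (month_end (apply 2% monthly interest)): balance=$1020.00 total_interest=$20.00
After 2 (year_end (apply 5% annual interest)): balance=$1071.00 total_interest=$71.00
After 3 (month_end (apply 2% monthly interest)): balance=$1092.42 total_interest=$92.42
After 4 (deposit($500)): balance=$1592.42 total_interest=$92.42
After 5 (year_end (apply 5% annual interest)): balance=$1672.04 total_interest=$172.04
After 6 (month_end (apply 2% monthly interest)): balance=$1705.48 total_interest=$205.48
After 7 (month_end (apply 2% monthly interest)): balance=$1739.58 total_interest=$239.58
After 8 (withdraw($50)): balance=$1689.58 total_interest=$239.58
After 9 (month_end (apply 2% monthly interest)): balance=$1723.37 total_interest=$273.37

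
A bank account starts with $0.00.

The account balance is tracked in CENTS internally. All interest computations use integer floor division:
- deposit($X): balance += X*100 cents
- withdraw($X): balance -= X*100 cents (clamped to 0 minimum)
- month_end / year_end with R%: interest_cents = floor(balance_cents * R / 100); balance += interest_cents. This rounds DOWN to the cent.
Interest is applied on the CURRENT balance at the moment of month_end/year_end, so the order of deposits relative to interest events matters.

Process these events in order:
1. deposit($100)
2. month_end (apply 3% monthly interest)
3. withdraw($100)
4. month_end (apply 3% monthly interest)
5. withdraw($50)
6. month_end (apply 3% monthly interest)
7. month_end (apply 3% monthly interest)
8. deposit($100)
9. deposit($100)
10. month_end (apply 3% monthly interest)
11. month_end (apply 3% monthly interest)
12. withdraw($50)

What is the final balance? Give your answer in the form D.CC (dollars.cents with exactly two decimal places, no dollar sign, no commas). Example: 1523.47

After 1 (deposit($100)): balance=$100.00 total_interest=$0.00
After 2 (month_end (apply 3% monthly interest)): balance=$103.00 total_interest=$3.00
After 3 (withdraw($100)): balance=$3.00 total_interest=$3.00
After 4 (month_end (apply 3% monthly interest)): balance=$3.09 total_interest=$3.09
After 5 (withdraw($50)): balance=$0.00 total_interest=$3.09
After 6 (month_end (apply 3% monthly interest)): balance=$0.00 total_interest=$3.09
After 7 (month_end (apply 3% monthly interest)): balance=$0.00 total_interest=$3.09
After 8 (deposit($100)): balance=$100.00 total_interest=$3.09
After 9 (deposit($100)): balance=$200.00 total_interest=$3.09
After 10 (month_end (apply 3% monthly interest)): balance=$206.00 total_interest=$9.09
After 11 (month_end (apply 3% monthly interest)): balance=$212.18 total_interest=$15.27
After 12 (withdraw($50)): balance=$162.18 total_interest=$15.27

Answer: 162.18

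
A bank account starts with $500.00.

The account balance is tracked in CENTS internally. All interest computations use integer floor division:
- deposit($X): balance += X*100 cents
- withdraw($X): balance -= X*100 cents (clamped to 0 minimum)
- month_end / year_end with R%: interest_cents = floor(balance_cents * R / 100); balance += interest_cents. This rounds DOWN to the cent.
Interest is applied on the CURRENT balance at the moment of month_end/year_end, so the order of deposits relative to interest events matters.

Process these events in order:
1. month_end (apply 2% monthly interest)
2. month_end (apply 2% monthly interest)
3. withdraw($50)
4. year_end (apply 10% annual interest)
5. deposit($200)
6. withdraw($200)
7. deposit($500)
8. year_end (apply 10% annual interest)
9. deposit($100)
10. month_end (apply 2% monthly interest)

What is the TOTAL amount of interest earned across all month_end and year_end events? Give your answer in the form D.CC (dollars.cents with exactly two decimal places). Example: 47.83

After 1 (month_end (apply 2% monthly interest)): balance=$510.00 total_interest=$10.00
After 2 (month_end (apply 2% monthly interest)): balance=$520.20 total_interest=$20.20
After 3 (withdraw($50)): balance=$470.20 total_interest=$20.20
After 4 (year_end (apply 10% annual interest)): balance=$517.22 total_interest=$67.22
After 5 (deposit($200)): balance=$717.22 total_interest=$67.22
After 6 (withdraw($200)): balance=$517.22 total_interest=$67.22
After 7 (deposit($500)): balance=$1017.22 total_interest=$67.22
After 8 (year_end (apply 10% annual interest)): balance=$1118.94 total_interest=$168.94
After 9 (deposit($100)): balance=$1218.94 total_interest=$168.94
After 10 (month_end (apply 2% monthly interest)): balance=$1243.31 total_interest=$193.31

Answer: 193.31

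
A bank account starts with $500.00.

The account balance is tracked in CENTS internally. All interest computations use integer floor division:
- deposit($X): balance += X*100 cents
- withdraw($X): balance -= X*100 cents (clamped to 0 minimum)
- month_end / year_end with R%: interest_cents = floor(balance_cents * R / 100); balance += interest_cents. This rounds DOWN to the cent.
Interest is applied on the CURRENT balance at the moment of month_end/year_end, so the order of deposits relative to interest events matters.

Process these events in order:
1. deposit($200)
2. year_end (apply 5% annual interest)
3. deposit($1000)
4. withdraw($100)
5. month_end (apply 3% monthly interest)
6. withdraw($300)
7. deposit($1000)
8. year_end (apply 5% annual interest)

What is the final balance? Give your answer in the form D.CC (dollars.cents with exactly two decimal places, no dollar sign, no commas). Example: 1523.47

After 1 (deposit($200)): balance=$700.00 total_interest=$0.00
After 2 (year_end (apply 5% annual interest)): balance=$735.00 total_interest=$35.00
After 3 (deposit($1000)): balance=$1735.00 total_interest=$35.00
After 4 (withdraw($100)): balance=$1635.00 total_interest=$35.00
After 5 (month_end (apply 3% monthly interest)): balance=$1684.05 total_interest=$84.05
After 6 (withdraw($300)): balance=$1384.05 total_interest=$84.05
After 7 (deposit($1000)): balance=$2384.05 total_interest=$84.05
After 8 (year_end (apply 5% annual interest)): balance=$2503.25 total_interest=$203.25

Answer: 2503.25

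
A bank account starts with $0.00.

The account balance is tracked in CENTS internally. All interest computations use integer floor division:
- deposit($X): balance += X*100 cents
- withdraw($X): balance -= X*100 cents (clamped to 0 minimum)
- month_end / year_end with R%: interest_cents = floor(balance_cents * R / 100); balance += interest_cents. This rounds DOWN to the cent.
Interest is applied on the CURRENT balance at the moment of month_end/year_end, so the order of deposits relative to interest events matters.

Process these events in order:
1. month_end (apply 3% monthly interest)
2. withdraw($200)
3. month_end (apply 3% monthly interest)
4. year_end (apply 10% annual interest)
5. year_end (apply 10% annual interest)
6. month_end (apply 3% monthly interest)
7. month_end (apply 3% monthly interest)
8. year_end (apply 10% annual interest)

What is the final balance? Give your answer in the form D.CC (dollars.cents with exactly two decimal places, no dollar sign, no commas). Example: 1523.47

After 1 (month_end (apply 3% monthly interest)): balance=$0.00 total_interest=$0.00
After 2 (withdraw($200)): balance=$0.00 total_interest=$0.00
After 3 (month_end (apply 3% monthly interest)): balance=$0.00 total_interest=$0.00
After 4 (year_end (apply 10% annual interest)): balance=$0.00 total_interest=$0.00
After 5 (year_end (apply 10% annual interest)): balance=$0.00 total_interest=$0.00
After 6 (month_end (apply 3% monthly interest)): balance=$0.00 total_interest=$0.00
After 7 (month_end (apply 3% monthly interest)): balance=$0.00 total_interest=$0.00
After 8 (year_end (apply 10% annual interest)): balance=$0.00 total_interest=$0.00

Answer: 0.00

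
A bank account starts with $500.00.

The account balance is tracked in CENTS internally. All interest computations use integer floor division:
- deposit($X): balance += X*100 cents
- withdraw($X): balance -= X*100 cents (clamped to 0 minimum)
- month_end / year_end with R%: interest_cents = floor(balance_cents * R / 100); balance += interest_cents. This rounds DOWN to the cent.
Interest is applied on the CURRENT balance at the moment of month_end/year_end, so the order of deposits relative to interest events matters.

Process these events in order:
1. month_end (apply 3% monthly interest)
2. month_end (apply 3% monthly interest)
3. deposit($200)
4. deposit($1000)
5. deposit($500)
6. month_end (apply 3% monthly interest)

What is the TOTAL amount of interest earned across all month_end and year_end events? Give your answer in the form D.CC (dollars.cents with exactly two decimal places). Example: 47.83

After 1 (month_end (apply 3% monthly interest)): balance=$515.00 total_interest=$15.00
After 2 (month_end (apply 3% monthly interest)): balance=$530.45 total_interest=$30.45
After 3 (deposit($200)): balance=$730.45 total_interest=$30.45
After 4 (deposit($1000)): balance=$1730.45 total_interest=$30.45
After 5 (deposit($500)): balance=$2230.45 total_interest=$30.45
After 6 (month_end (apply 3% monthly interest)): balance=$2297.36 total_interest=$97.36

Answer: 97.36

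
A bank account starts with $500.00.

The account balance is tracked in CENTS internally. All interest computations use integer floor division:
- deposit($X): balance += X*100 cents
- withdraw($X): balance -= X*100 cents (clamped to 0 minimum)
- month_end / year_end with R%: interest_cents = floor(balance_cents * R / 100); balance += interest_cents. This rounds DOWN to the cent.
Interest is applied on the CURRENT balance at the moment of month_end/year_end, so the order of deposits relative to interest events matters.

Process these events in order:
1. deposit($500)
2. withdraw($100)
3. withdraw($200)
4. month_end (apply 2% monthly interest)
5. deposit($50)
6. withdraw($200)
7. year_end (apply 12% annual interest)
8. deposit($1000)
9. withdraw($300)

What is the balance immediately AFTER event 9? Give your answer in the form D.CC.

Answer: 1331.68

Derivation:
After 1 (deposit($500)): balance=$1000.00 total_interest=$0.00
After 2 (withdraw($100)): balance=$900.00 total_interest=$0.00
After 3 (withdraw($200)): balance=$700.00 total_interest=$0.00
After 4 (month_end (apply 2% monthly interest)): balance=$714.00 total_interest=$14.00
After 5 (deposit($50)): balance=$764.00 total_interest=$14.00
After 6 (withdraw($200)): balance=$564.00 total_interest=$14.00
After 7 (year_end (apply 12% annual interest)): balance=$631.68 total_interest=$81.68
After 8 (deposit($1000)): balance=$1631.68 total_interest=$81.68
After 9 (withdraw($300)): balance=$1331.68 total_interest=$81.68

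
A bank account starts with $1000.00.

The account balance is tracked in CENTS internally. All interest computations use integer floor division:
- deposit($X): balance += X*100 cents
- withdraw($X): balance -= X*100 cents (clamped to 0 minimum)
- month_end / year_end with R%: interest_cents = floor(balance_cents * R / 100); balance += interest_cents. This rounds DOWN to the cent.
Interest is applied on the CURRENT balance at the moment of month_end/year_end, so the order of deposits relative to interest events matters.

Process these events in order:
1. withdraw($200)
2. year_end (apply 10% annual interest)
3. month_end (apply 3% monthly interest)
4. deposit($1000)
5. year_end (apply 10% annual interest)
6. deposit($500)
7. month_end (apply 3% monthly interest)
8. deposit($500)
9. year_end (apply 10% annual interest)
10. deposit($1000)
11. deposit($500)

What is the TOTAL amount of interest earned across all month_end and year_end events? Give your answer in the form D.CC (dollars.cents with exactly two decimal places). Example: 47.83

Answer: 692.44

Derivation:
After 1 (withdraw($200)): balance=$800.00 total_interest=$0.00
After 2 (year_end (apply 10% annual interest)): balance=$880.00 total_interest=$80.00
After 3 (month_end (apply 3% monthly interest)): balance=$906.40 total_interest=$106.40
After 4 (deposit($1000)): balance=$1906.40 total_interest=$106.40
After 5 (year_end (apply 10% annual interest)): balance=$2097.04 total_interest=$297.04
After 6 (deposit($500)): balance=$2597.04 total_interest=$297.04
After 7 (month_end (apply 3% monthly interest)): balance=$2674.95 total_interest=$374.95
After 8 (deposit($500)): balance=$3174.95 total_interest=$374.95
After 9 (year_end (apply 10% annual interest)): balance=$3492.44 total_interest=$692.44
After 10 (deposit($1000)): balance=$4492.44 total_interest=$692.44
After 11 (deposit($500)): balance=$4992.44 total_interest=$692.44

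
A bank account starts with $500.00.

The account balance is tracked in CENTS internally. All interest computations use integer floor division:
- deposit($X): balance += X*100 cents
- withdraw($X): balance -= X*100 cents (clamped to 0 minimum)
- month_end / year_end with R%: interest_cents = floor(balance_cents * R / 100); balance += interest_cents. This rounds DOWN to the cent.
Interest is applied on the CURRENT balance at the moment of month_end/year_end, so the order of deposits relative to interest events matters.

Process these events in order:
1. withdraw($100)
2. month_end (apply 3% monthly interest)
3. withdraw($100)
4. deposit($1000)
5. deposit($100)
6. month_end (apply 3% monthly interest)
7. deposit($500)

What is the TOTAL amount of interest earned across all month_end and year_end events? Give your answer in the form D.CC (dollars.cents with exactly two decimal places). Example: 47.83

Answer: 54.36

Derivation:
After 1 (withdraw($100)): balance=$400.00 total_interest=$0.00
After 2 (month_end (apply 3% monthly interest)): balance=$412.00 total_interest=$12.00
After 3 (withdraw($100)): balance=$312.00 total_interest=$12.00
After 4 (deposit($1000)): balance=$1312.00 total_interest=$12.00
After 5 (deposit($100)): balance=$1412.00 total_interest=$12.00
After 6 (month_end (apply 3% monthly interest)): balance=$1454.36 total_interest=$54.36
After 7 (deposit($500)): balance=$1954.36 total_interest=$54.36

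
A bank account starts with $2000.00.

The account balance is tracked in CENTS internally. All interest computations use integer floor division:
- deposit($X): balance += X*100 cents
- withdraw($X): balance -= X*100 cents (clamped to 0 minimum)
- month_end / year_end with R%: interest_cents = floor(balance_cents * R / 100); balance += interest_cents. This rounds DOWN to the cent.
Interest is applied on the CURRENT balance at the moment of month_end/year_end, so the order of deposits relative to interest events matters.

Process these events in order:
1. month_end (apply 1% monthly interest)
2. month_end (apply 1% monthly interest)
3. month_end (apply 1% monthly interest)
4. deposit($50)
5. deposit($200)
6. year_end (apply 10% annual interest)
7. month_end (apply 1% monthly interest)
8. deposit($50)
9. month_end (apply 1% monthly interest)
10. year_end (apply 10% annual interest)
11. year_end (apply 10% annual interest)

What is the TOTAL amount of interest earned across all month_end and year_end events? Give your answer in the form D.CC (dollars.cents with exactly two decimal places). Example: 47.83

After 1 (month_end (apply 1% monthly interest)): balance=$2020.00 total_interest=$20.00
After 2 (month_end (apply 1% monthly interest)): balance=$2040.20 total_interest=$40.20
After 3 (month_end (apply 1% monthly interest)): balance=$2060.60 total_interest=$60.60
After 4 (deposit($50)): balance=$2110.60 total_interest=$60.60
After 5 (deposit($200)): balance=$2310.60 total_interest=$60.60
After 6 (year_end (apply 10% annual interest)): balance=$2541.66 total_interest=$291.66
After 7 (month_end (apply 1% monthly interest)): balance=$2567.07 total_interest=$317.07
After 8 (deposit($50)): balance=$2617.07 total_interest=$317.07
After 9 (month_end (apply 1% monthly interest)): balance=$2643.24 total_interest=$343.24
After 10 (year_end (apply 10% annual interest)): balance=$2907.56 total_interest=$607.56
After 11 (year_end (apply 10% annual interest)): balance=$3198.31 total_interest=$898.31

Answer: 898.31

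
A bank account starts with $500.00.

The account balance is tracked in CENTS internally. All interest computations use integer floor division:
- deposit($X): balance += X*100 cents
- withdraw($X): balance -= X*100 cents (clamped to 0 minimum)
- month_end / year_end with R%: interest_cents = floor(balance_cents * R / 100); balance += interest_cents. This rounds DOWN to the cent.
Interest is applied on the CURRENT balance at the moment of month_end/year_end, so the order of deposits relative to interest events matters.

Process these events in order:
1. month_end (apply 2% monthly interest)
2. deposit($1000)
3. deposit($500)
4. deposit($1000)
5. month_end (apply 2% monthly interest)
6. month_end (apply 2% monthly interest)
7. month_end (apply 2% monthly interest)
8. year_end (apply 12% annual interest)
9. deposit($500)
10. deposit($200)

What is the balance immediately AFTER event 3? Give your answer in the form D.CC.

After 1 (month_end (apply 2% monthly interest)): balance=$510.00 total_interest=$10.00
After 2 (deposit($1000)): balance=$1510.00 total_interest=$10.00
After 3 (deposit($500)): balance=$2010.00 total_interest=$10.00

Answer: 2010.00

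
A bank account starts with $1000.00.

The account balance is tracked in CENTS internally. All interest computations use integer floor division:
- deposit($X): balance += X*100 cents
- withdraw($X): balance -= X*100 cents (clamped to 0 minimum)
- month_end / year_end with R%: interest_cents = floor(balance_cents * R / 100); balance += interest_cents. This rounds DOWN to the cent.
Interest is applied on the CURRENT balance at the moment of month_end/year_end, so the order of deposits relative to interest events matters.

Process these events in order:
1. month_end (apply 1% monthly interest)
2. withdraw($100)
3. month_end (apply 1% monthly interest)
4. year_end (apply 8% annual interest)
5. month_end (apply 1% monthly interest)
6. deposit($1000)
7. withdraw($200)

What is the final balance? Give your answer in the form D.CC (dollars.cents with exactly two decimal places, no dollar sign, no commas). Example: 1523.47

After 1 (month_end (apply 1% monthly interest)): balance=$1010.00 total_interest=$10.00
After 2 (withdraw($100)): balance=$910.00 total_interest=$10.00
After 3 (month_end (apply 1% monthly interest)): balance=$919.10 total_interest=$19.10
After 4 (year_end (apply 8% annual interest)): balance=$992.62 total_interest=$92.62
After 5 (month_end (apply 1% monthly interest)): balance=$1002.54 total_interest=$102.54
After 6 (deposit($1000)): balance=$2002.54 total_interest=$102.54
After 7 (withdraw($200)): balance=$1802.54 total_interest=$102.54

Answer: 1802.54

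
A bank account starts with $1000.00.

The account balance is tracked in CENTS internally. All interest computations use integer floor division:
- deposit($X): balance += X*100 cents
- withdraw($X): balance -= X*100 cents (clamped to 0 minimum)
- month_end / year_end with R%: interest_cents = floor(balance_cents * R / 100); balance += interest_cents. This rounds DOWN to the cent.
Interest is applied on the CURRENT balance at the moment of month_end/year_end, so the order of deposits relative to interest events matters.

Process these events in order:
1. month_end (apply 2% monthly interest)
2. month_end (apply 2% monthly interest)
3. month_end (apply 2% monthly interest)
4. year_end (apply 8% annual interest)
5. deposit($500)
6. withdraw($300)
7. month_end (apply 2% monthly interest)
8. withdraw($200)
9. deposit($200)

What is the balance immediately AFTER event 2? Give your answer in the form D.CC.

Answer: 1040.40

Derivation:
After 1 (month_end (apply 2% monthly interest)): balance=$1020.00 total_interest=$20.00
After 2 (month_end (apply 2% monthly interest)): balance=$1040.40 total_interest=$40.40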